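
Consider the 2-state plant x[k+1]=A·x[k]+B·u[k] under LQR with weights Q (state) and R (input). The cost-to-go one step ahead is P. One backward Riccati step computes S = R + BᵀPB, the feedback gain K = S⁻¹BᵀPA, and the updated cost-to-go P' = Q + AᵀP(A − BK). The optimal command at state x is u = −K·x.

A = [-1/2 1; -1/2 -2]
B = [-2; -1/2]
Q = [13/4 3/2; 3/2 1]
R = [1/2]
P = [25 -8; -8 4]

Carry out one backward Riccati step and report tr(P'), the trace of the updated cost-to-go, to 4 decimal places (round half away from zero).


13.4591

BᵀP = [-46.0000 14.0000]
S = R + BᵀPB = [1/2] + [85.0000] = [85.5000]
BᵀPA = [16.0000 -74.0000]
K = S⁻¹·BᵀPA = [0.1871 -0.8655]
A−BK = [-0.1257 -0.7310; -0.4064 -2.4327]
AᵀP(A−BK) = [0.2558 1.3480; 1.3480 8.9532]
P' = Q + AᵀP(A−BK) = [3.5058 2.8480; 2.8480 9.9532]
tr(P') = 13.4591


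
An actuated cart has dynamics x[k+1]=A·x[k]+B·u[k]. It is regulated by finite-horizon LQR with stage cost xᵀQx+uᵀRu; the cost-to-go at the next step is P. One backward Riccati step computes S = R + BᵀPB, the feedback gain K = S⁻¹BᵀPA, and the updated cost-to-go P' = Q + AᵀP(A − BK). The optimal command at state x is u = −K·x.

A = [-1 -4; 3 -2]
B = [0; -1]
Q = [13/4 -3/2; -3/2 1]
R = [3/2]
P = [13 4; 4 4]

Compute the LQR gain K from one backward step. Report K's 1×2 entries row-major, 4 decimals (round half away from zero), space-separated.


BᵀP = [-4.0000 -4.0000]
S = R + BᵀPB = [3/2] + [4.0000] = [5.5000]
BᵀPA = [-8.0000 24.0000]
K = S⁻¹·BᵀPA = [-1.4545 4.3636]
A−BK = [-1.0000 -4.0000; 1.5455 2.3636]
AᵀP(A−BK) = [13.3636 22.9091; 22.9091 183.2727]
P' = Q + AᵀP(A−BK) = [16.6136 21.4091; 21.4091 184.2727]
tr(P') = 200.8864

-1.4545 4.3636


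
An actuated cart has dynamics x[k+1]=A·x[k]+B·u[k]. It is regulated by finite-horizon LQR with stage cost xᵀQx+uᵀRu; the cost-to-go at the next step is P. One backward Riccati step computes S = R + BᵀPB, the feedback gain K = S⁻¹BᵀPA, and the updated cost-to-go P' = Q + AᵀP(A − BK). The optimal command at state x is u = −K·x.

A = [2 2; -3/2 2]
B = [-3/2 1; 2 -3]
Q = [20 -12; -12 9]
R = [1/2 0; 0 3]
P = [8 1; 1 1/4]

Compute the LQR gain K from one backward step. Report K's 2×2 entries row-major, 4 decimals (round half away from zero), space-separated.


-1.3657 -1.7596 0.0090 -0.2506

BᵀP = [-10.0000 -1.0000; 5.0000 0.2500]
S = R + BᵀPB = [1/2 0; 0 3] + [13.0000 -7.0000; -7.0000 4.2500] = [13.5000 -7.0000; -7.0000 7.2500]
BᵀPA = [-18.5000 -22.0000; 9.6250 10.5000]
K = S⁻¹·BᵀPA = [-1.3657 -1.7596; 0.0090 -0.2506]
A−BK = [-0.0575 -0.3887; 1.2583 4.7673]
AᵀP(A−BK) = [1.2104 2.1100; 2.1100 4.9207]
P' = Q + AᵀP(A−BK) = [21.2104 -9.8900; -9.8900 13.9207]
tr(P') = 35.1311


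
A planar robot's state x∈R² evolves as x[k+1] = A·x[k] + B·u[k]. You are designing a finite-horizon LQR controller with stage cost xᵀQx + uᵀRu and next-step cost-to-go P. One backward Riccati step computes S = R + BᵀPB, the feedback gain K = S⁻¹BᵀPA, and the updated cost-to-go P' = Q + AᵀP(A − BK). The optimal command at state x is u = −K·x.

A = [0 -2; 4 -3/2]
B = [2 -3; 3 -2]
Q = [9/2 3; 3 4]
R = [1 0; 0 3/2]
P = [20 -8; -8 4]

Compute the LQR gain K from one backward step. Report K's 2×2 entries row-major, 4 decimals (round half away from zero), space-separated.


BᵀP = [16.0000 -4.0000; -44.0000 16.0000]
S = R + BᵀPB = [1 0; 0 3/2] + [20.0000 -40.0000; -40.0000 100.0000] = [21.0000 -40.0000; -40.0000 101.5000]
BᵀPA = [-16.0000 -26.0000; 64.0000 64.0000]
K = S⁻¹·BᵀPA = [1.7611 -0.1486; 1.3246 0.5720]
A−BK = [0.4516 0.0132; 1.3659 0.0898]
AᵀP(A−BK) = [7.4055 1.0160; 1.0160 0.5296]
P' = Q + AᵀP(A−BK) = [11.9055 4.0160; 4.0160 4.5296]
tr(P') = 16.4351

1.7611 -0.1486 1.3246 0.5720


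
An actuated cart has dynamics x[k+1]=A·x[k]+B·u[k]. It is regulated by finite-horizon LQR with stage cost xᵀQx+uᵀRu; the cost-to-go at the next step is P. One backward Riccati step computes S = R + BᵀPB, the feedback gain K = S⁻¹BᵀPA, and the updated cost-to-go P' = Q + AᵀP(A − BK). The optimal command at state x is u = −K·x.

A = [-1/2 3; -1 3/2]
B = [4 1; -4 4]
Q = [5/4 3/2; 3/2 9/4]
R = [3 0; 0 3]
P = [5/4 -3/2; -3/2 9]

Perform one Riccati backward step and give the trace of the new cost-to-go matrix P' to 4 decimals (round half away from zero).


BᵀP = [11.0000 -42.0000; -4.7500 34.5000]
S = R + BᵀPB = [3 0; 0 3] + [212.0000 -157.0000; -157.0000 133.2500] = [215.0000 -157.0000; -157.0000 136.2500]
BᵀPA = [36.5000 -30.0000; -32.1250 37.5000]
K = S⁻¹·BᵀPA = [-0.0152 0.3875; -0.2533 0.7218]
A−BK = [-0.1860 0.7281; -0.0476 0.1630]
AᵀP(A−BK) = [0.2302 -0.7077; -0.7077 2.5592]
P' = Q + AᵀP(A−BK) = [1.4802 0.7923; 0.7923 4.8092]
tr(P') = 6.2894

6.2894


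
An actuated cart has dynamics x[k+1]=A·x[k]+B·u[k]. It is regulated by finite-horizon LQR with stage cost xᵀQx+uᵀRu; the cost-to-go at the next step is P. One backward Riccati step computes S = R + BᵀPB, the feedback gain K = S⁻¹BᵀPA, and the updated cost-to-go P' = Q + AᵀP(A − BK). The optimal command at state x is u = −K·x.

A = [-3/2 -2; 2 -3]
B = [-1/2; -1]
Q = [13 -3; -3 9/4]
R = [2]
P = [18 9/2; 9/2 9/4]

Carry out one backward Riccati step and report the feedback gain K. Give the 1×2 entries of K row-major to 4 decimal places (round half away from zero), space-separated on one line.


BᵀP = [-13.5000 -4.5000]
S = R + BᵀPB = [2] + [11.2500] = [13.2500]
BᵀPA = [11.2500 40.5000]
K = S⁻¹·BᵀPA = [0.8491 3.0566]
A−BK = [-1.0755 -0.4717; 2.8491 0.0566]
AᵀP(A−BK) = [12.9481 8.3632; 8.3632 22.4575]
P' = Q + AᵀP(A−BK) = [25.9481 5.3632; 5.3632 24.7075]
tr(P') = 50.6557

0.8491 3.0566


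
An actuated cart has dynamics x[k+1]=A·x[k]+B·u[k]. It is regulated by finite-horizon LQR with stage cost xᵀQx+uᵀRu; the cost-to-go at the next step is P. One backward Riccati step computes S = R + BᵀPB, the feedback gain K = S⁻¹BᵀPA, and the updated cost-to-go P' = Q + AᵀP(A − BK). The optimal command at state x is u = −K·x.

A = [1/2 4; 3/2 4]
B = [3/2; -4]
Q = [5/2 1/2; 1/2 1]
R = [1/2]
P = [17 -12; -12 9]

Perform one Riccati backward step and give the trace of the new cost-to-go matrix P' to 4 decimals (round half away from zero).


BᵀP = [73.5000 -54.0000]
S = R + BᵀPB = [1/2] + [326.2500] = [326.7500]
BᵀPA = [-44.2500 78.0000]
K = S⁻¹·BᵀPA = [-0.1354 0.2387]
A−BK = [0.7031 3.6419; 0.9583 4.9549]
AᵀP(A−BK) = [0.5075 2.5631; 2.5631 13.3803]
P' = Q + AᵀP(A−BK) = [3.0075 3.0631; 3.0631 14.3803]
tr(P') = 17.3877

17.3877


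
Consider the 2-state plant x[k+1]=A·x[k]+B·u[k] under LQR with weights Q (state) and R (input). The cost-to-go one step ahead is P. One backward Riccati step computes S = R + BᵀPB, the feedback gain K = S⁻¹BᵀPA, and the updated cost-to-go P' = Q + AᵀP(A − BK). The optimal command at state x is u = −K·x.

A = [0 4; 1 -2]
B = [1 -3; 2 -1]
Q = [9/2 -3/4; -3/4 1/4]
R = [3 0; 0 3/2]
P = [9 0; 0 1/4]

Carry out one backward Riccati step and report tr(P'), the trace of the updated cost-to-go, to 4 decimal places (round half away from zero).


BᵀP = [9.0000 0.5000; -27.0000 -0.2500]
S = R + BᵀPB = [3 0; 0 3/2] + [10.0000 -27.5000; -27.5000 81.2500] = [13.0000 -27.5000; -27.5000 82.7500]
BᵀPA = [0.5000 35.0000; -0.2500 -107.5000]
K = S⁻¹·BᵀPA = [0.1080 -0.1878; 0.0329 -1.3615]
A−BK = [-0.0094 0.1033; 0.8169 -2.9859]
AᵀP(A−BK) = [0.2042 -0.7465; -0.7465 5.2113]
P' = Q + AᵀP(A−BK) = [4.7042 -1.4965; -1.4965 5.4613]
tr(P') = 10.1655

10.1655


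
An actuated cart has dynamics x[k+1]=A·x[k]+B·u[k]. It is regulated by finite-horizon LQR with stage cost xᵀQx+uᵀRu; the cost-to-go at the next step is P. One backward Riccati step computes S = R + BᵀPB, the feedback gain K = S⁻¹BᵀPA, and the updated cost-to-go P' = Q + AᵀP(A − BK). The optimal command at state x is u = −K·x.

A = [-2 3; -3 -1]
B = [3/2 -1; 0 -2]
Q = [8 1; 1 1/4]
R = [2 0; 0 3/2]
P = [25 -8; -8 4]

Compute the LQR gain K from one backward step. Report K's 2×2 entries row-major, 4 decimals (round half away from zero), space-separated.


-0.3878 2.1956 1.2157 0.2515

BᵀP = [37.5000 -12.0000; -9.0000 0.0000]
S = R + BᵀPB = [2 0; 0 3/2] + [56.2500 -13.5000; -13.5000 9.0000] = [58.2500 -13.5000; -13.5000 10.5000]
BᵀPA = [-39.0000 124.5000; 18.0000 -27.0000]
K = S⁻¹·BᵀPA = [-0.3878 2.1956; 1.2157 0.2515]
A−BK = [-0.2026 -0.0419; -0.5686 -0.4969]
AᵀP(A−BK) = [2.9939 -0.8978; -0.8978 10.4349]
P' = Q + AᵀP(A−BK) = [10.9939 0.1022; 0.1022 10.6849]
tr(P') = 21.6788


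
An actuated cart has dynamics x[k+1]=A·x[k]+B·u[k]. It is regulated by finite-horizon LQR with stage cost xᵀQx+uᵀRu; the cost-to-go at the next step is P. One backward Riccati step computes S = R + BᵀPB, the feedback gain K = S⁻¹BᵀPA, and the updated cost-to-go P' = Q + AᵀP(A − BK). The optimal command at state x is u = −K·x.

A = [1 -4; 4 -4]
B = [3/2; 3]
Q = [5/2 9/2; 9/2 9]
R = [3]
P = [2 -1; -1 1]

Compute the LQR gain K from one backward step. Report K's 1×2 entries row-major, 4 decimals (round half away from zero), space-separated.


BᵀP = [0.0000 1.5000]
S = R + BᵀPB = [3] + [4.5000] = [7.5000]
BᵀPA = [6.0000 -6.0000]
K = S⁻¹·BᵀPA = [0.8000 -0.8000]
A−BK = [-0.2000 -2.8000; 1.6000 -1.6000]
AᵀP(A−BK) = [5.2000 0.8000; 0.8000 11.2000]
P' = Q + AᵀP(A−BK) = [7.7000 5.3000; 5.3000 20.2000]
tr(P') = 27.9000

0.8000 -0.8000


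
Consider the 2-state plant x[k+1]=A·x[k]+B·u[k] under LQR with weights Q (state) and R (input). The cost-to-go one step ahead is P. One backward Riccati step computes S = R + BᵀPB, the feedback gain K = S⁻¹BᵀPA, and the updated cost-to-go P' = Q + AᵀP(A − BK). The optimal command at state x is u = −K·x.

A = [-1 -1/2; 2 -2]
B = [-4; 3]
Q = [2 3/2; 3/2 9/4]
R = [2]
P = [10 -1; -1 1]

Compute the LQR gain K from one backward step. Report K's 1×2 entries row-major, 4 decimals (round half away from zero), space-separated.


0.2923 0.0385

BᵀP = [-43.0000 7.0000]
S = R + BᵀPB = [2] + [193.0000] = [195.0000]
BᵀPA = [57.0000 7.5000]
K = S⁻¹·BᵀPA = [0.2923 0.0385]
A−BK = [0.1692 -0.3462; 1.1231 -2.1154]
AᵀP(A−BK) = [1.3385 -2.1923; -2.1923 4.2115]
P' = Q + AᵀP(A−BK) = [3.3385 -0.6923; -0.6923 6.4615]
tr(P') = 9.8000


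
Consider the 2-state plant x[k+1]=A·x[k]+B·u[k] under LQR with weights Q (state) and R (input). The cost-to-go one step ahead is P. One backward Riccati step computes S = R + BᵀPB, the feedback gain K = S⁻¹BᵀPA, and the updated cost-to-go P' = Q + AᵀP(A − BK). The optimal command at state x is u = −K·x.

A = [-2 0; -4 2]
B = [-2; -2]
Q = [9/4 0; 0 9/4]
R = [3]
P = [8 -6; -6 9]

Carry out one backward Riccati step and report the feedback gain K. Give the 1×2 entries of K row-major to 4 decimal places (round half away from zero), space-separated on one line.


1.3913 -0.5217

BᵀP = [-4.0000 -6.0000]
S = R + BᵀPB = [3] + [20.0000] = [23.0000]
BᵀPA = [32.0000 -12.0000]
K = S⁻¹·BᵀPA = [1.3913 -0.5217]
A−BK = [0.7826 -1.0435; -1.2174 0.9565]
AᵀP(A−BK) = [35.4783 -31.3043; -31.3043 29.7391]
P' = Q + AᵀP(A−BK) = [37.7283 -31.3043; -31.3043 31.9891]
tr(P') = 69.7174


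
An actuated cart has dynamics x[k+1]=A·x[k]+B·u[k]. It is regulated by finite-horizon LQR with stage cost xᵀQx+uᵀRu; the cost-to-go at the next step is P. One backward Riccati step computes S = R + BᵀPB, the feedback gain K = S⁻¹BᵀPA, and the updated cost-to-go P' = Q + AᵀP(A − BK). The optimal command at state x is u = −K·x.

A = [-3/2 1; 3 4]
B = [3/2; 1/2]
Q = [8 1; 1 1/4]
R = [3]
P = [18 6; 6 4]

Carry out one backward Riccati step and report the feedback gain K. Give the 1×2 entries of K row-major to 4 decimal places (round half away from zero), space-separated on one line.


-0.2243 1.3832

BᵀP = [30.0000 11.0000]
S = R + BᵀPB = [3] + [50.5000] = [53.5000]
BᵀPA = [-12.0000 74.0000]
K = S⁻¹·BᵀPA = [-0.2243 1.3832]
A−BK = [-1.1636 -1.0748; 3.1121 3.3084]
AᵀP(A−BK) = [19.8084 19.5981; 19.5981 27.6449]
P' = Q + AᵀP(A−BK) = [27.8084 20.5981; 20.5981 27.8949]
tr(P') = 55.7033


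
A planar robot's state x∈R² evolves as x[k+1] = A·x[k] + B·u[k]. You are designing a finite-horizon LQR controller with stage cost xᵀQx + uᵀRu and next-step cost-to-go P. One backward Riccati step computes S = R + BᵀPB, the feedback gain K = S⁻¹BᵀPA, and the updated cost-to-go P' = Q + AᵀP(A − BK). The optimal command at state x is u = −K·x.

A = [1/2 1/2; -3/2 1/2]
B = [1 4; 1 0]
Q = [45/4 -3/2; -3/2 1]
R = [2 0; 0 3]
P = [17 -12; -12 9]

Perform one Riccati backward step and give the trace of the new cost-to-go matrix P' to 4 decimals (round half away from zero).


BᵀP = [5.0000 -3.0000; 68.0000 -48.0000]
S = R + BᵀPB = [2 0; 0 3] + [2.0000 20.0000; 20.0000 272.0000] = [4.0000 20.0000; 20.0000 275.0000]
BᵀPA = [7.0000 1.0000; 106.0000 10.0000]
K = S⁻¹·BᵀPA = [-0.2786 0.1071; 0.4057 0.0286]
A−BK = [-0.8443 0.2786; -1.2214 0.3929]
AᵀP(A−BK) = [1.4443 -0.2786; -0.2786 0.1071]
P' = Q + AᵀP(A−BK) = [12.6943 -1.7786; -1.7786 1.1071]
tr(P') = 13.8014

13.8014


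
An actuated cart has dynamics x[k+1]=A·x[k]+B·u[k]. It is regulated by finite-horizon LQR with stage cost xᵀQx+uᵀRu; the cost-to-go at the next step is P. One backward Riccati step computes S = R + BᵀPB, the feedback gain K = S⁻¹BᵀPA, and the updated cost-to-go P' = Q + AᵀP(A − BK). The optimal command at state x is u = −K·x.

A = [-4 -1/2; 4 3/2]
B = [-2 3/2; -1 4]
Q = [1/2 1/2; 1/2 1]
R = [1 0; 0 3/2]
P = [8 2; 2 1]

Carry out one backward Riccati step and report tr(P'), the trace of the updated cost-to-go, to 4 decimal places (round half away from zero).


12.0780

BᵀP = [-18.0000 -5.0000; 20.0000 7.0000]
S = R + BᵀPB = [1 0; 0 3/2] + [41.0000 -47.0000; -47.0000 58.0000] = [42.0000 -47.0000; -47.0000 59.5000]
BᵀPA = [52.0000 1.5000; -52.0000 0.5000]
K = S⁻¹·BᵀPA = [2.2414 0.3888; 0.8966 0.3155]
A−BK = [-0.8621 -0.1957; 2.6552 0.6267]
AᵀP(A−BK) = [10.0690 2.1897; 2.1897 0.5091]
P' = Q + AᵀP(A−BK) = [10.5690 2.6897; 2.6897 1.5091]
tr(P') = 12.0780


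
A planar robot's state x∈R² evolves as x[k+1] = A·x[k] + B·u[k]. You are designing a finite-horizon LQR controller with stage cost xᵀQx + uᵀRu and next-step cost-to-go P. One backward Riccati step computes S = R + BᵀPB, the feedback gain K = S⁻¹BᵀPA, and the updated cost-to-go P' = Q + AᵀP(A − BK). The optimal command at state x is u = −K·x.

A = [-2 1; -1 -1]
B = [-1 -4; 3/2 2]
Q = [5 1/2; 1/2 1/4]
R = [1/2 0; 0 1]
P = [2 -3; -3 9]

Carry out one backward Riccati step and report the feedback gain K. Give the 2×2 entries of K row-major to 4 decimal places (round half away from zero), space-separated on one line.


BᵀP = [-6.5000 16.5000; -14.0000 30.0000]
S = R + BᵀPB = [1/2 0; 0 1] + [31.2500 59.0000; 59.0000 116.0000] = [31.7500 59.0000; 59.0000 117.0000]
BᵀPA = [-3.5000 -23.0000; -2.0000 -44.0000]
K = S⁻¹·BᵀPA = [-1.2471 -0.4064; 0.6118 -0.1711]
A−BK = [-0.8000 -0.0909; -0.3529 -0.0481]
AᵀP(A−BK) = [1.8588 0.2353; 0.2353 0.1230]
P' = Q + AᵀP(A−BK) = [6.8588 0.7353; 0.7353 0.3730]
tr(P') = 7.2318

-1.2471 -0.4064 0.6118 -0.1711


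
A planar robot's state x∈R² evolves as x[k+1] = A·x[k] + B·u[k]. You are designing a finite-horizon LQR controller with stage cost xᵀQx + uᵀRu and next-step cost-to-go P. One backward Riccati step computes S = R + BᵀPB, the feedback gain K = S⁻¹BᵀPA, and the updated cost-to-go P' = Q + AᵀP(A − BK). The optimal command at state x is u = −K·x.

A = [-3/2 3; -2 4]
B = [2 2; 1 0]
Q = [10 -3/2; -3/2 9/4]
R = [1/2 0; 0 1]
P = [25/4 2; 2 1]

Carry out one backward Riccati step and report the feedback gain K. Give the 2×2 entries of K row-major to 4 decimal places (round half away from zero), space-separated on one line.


-0.8884 1.7768 -0.0379 0.0759

BᵀP = [14.5000 5.0000; 12.5000 4.0000]
S = R + BᵀPB = [1/2 0; 0 1] + [34.0000 29.0000; 29.0000 25.0000] = [34.5000 29.0000; 29.0000 26.0000]
BᵀPA = [-31.7500 63.5000; -26.7500 53.5000]
K = S⁻¹·BᵀPA = [-0.8884 1.7768; -0.0379 0.0759]
A−BK = [0.3527 -0.7054; -1.1116 2.2232]
AᵀP(A−BK) = [0.8410 -1.6819; -1.6819 3.3638]
P' = Q + AᵀP(A−BK) = [10.8410 -3.1819; -3.1819 5.6138]
tr(P') = 16.4548


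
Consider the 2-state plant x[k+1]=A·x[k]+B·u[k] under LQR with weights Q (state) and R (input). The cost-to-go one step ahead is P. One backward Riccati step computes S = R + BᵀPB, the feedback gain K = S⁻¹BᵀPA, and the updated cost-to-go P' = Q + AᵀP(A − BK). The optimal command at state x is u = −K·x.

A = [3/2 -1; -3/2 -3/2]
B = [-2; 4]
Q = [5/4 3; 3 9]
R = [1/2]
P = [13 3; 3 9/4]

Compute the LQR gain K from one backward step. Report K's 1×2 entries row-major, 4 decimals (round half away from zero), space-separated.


BᵀP = [-14.0000 3.0000]
S = R + BᵀPB = [1/2] + [40.0000] = [40.5000]
BᵀPA = [-25.5000 9.5000]
K = S⁻¹·BᵀPA = [-0.6296 0.2346]
A−BK = [0.2407 -0.5309; 1.0185 -2.4383]
AᵀP(A−BK) = [4.7569 -10.7060; -10.7060 24.8341]
P' = Q + AᵀP(A−BK) = [6.0069 -7.7060; -7.7060 33.8341]
tr(P') = 39.8410

-0.6296 0.2346


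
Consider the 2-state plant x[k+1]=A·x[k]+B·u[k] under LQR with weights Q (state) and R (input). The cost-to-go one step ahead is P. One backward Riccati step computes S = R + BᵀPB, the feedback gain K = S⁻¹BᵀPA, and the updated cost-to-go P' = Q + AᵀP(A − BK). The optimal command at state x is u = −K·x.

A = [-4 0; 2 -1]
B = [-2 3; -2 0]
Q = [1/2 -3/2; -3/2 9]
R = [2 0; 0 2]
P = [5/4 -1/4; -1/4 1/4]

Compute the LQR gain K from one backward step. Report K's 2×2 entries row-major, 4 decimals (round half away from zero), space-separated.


BᵀP = [-2.0000 0.0000; 3.7500 -0.7500]
S = R + BᵀPB = [2 0; 0 2] + [4.0000 -6.0000; -6.0000 11.2500] = [6.0000 -6.0000; -6.0000 13.2500]
BᵀPA = [8.0000 0.0000; -16.5000 0.7500]
K = S⁻¹·BᵀPA = [0.1609 0.1034; -1.1724 0.1034]
A−BK = [-0.1609 -0.1034; 2.3218 -0.7931]
AᵀP(A−BK) = [4.3678 -0.6207; -0.6207 0.1724]
P' = Q + AᵀP(A−BK) = [4.8678 -2.1207; -2.1207 9.1724]
tr(P') = 14.0402

0.1609 0.1034 -1.1724 0.1034


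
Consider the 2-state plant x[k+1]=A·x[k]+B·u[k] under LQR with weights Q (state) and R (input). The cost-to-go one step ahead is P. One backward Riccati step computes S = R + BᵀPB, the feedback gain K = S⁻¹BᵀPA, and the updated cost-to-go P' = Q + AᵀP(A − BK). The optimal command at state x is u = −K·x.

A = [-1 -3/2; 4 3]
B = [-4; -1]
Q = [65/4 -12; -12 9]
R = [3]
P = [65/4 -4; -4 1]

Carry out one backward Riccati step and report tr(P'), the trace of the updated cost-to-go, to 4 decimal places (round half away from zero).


BᵀP = [-61.0000 15.0000]
S = R + BᵀPB = [3] + [229.0000] = [232.0000]
BᵀPA = [121.0000 136.5000]
K = S⁻¹·BᵀPA = [0.5216 0.5884]
A−BK = [1.0862 0.8534; 4.5216 3.5884]
AᵀP(A−BK) = [1.1422 1.1832; 1.1832 1.2511]
P' = Q + AᵀP(A−BK) = [17.3922 -10.8168; -10.8168 10.2511]
tr(P') = 27.6433

27.6433


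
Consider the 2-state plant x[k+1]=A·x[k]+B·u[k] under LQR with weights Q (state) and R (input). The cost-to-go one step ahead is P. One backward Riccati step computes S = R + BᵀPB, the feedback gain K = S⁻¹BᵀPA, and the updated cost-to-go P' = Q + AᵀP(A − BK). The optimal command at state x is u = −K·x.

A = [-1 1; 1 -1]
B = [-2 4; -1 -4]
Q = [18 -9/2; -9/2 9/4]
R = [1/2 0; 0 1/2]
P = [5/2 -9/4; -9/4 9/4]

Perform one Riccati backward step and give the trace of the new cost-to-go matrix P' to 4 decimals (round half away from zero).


BᵀP = [-2.7500 2.2500; 19.0000 -18.0000]
S = R + BᵀPB = [1/2 0; 0 1/2] + [3.2500 -20.0000; -20.0000 148.0000] = [3.7500 -20.0000; -20.0000 148.5000]
BᵀPA = [5.0000 -5.0000; -37.0000 37.0000]
K = S⁻¹·BᵀPA = [0.0159 -0.0159; -0.2470 0.2470]
A−BK = [0.0199 -0.0199; 0.0279 -0.0279]
AᵀP(A−BK) = [0.0309 -0.0309; -0.0309 0.0309]
P' = Q + AᵀP(A−BK) = [18.0309 -4.5309; -4.5309 2.2809]
tr(P') = 20.3118

20.3118


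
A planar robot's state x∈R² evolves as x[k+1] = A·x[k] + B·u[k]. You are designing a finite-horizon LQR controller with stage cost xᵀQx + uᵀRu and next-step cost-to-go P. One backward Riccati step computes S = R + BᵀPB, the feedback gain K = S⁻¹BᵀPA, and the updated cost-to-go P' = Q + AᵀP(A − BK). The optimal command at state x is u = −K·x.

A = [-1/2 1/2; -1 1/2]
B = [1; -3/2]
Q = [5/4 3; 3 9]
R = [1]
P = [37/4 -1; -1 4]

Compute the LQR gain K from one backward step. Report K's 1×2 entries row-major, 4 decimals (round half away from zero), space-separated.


0.0730 0.0843

BᵀP = [10.7500 -7.0000]
S = R + BᵀPB = [1] + [21.2500] = [22.2500]
BᵀPA = [1.6250 1.8750]
K = S⁻¹·BᵀPA = [0.0730 0.0843]
A−BK = [-0.5730 0.4157; -0.8904 0.6264]
AᵀP(A−BK) = [5.1938 -3.6994; -3.6994 2.6545]
P' = Q + AᵀP(A−BK) = [6.4438 -0.6994; -0.6994 11.6545]
tr(P') = 18.0983


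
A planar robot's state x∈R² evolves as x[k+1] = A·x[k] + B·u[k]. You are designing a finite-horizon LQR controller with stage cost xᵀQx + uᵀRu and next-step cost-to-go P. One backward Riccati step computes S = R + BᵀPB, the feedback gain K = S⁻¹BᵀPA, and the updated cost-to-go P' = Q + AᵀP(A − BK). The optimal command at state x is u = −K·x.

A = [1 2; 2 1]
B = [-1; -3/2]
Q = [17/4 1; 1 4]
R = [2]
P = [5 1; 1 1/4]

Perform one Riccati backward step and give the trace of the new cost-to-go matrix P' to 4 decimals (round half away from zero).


14.8358

BᵀP = [-6.5000 -1.3750]
S = R + BᵀPB = [2] + [8.5625] = [10.5625]
BᵀPA = [-9.2500 -14.3750]
K = S⁻¹·BᵀPA = [-0.8757 -1.3609]
A−BK = [0.1243 0.6391; 0.6864 -1.0414]
AᵀP(A−BK) = [1.8994 2.9112; 2.9112 4.6864]
P' = Q + AᵀP(A−BK) = [6.1494 3.9112; 3.9112 8.6864]
tr(P') = 14.8358


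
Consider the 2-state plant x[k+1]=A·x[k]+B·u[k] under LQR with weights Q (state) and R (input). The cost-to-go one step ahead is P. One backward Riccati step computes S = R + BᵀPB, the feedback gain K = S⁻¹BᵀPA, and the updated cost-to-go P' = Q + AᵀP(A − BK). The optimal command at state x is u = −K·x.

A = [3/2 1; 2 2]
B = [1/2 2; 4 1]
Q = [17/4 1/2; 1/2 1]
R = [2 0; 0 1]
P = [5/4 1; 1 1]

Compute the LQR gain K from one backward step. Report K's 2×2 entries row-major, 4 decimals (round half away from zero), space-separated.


BᵀP = [4.6250 4.5000; 3.5000 3.0000]
S = R + BᵀPB = [2 0; 0 1] + [20.3125 13.7500; 13.7500 10.0000] = [22.3125 13.7500; 13.7500 11.0000]
BᵀPA = [15.9375 13.6250; 11.2500 9.5000]
K = S⁻¹·BᵀPA = [0.3659 0.3415; 0.5654 0.4368]
A−BK = [0.1863 -0.0443; -0.0288 0.1973]
AᵀP(A−BK) = [0.6208 0.5188; 0.5188 0.4479]
P' = Q + AᵀP(A−BK) = [4.8708 1.0188; 1.0188 1.4479]
tr(P') = 6.3187

0.3659 0.3415 0.5654 0.4368


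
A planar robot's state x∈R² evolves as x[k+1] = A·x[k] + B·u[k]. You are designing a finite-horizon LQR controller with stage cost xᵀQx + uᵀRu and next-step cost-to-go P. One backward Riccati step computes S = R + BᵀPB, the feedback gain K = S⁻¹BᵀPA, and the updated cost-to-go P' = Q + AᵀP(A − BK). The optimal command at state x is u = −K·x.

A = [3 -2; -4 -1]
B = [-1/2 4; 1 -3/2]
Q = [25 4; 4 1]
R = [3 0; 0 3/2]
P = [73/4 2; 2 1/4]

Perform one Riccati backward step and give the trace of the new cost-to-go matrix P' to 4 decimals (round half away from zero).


BᵀP = [-7.1250 -0.7500; 70.0000 7.6250]
S = R + BᵀPB = [3 0; 0 3/2] + [2.8125 -27.3750; -27.3750 268.5625] = [5.8125 -27.3750; -27.3750 270.0625]
BᵀPA = [-18.3750 15.0000; 179.5000 -147.6250]
K = S⁻¹·BᵀPA = [-0.0592 0.0118; 0.6587 -0.5454]
A−BK = [0.3358 0.1876; -2.9528 -1.8300]
AᵀP(A−BK) = [0.9327 -0.3773; -0.3773 0.5529]
P' = Q + AᵀP(A−BK) = [25.9327 3.6227; 3.6227 1.5529]
tr(P') = 27.4856

27.4856


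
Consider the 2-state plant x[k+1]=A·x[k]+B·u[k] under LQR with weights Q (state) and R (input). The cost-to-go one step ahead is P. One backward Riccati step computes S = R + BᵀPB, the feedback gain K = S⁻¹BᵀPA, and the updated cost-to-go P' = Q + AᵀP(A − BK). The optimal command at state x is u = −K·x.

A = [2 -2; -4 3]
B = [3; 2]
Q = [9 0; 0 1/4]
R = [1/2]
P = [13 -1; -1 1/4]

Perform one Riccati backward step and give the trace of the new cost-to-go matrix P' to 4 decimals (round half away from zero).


18.8779

BᵀP = [37.0000 -2.5000]
S = R + BᵀPB = [1/2] + [106.0000] = [106.5000]
BᵀPA = [84.0000 -81.5000]
K = S⁻¹·BᵀPA = [0.7887 -0.7653]
A−BK = [-0.3662 0.2958; -5.5775 4.5305]
AᵀP(A−BK) = [5.7465 -4.7183; -4.7183 3.8815]
P' = Q + AᵀP(A−BK) = [14.7465 -4.7183; -4.7183 4.1315]
tr(P') = 18.8779


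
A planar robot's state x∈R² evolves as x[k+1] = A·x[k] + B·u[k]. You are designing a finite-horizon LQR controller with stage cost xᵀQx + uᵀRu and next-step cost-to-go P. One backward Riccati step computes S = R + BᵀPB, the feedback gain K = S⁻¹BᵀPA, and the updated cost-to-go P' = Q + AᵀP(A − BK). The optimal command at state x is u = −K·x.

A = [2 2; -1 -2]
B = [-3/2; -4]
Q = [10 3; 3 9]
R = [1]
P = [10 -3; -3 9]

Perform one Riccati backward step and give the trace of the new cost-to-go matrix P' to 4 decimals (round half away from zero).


BᵀP = [-3.0000 -31.5000]
S = R + BᵀPB = [1] + [130.5000] = [131.5000]
BᵀPA = [25.5000 57.0000]
K = S⁻¹·BᵀPA = [0.1939 0.4335]
A−BK = [2.2909 2.6502; -0.2243 -0.2662]
AᵀP(A−BK) = [56.0551 64.9468; 64.9468 75.2928]
P' = Q + AᵀP(A−BK) = [66.0551 67.9468; 67.9468 84.2928]
tr(P') = 150.3479

150.3479


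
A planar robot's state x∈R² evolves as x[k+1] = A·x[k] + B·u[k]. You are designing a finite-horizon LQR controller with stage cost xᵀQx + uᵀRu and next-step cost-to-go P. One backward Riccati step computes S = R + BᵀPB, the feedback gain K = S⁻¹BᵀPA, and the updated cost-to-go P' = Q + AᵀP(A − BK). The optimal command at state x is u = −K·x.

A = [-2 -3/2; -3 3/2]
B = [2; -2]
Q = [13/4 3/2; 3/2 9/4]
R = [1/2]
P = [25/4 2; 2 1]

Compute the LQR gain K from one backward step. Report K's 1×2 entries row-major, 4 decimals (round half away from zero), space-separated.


-1.7037 -0.7222

BᵀP = [8.5000 2.0000]
S = R + BᵀPB = [1/2] + [13.0000] = [13.5000]
BᵀPA = [-23.0000 -9.7500]
K = S⁻¹·BᵀPA = [-1.7037 -0.7222]
A−BK = [1.4074 -0.0556; -6.4074 0.0556]
AᵀP(A−BK) = [18.8148 0.6389; 0.6389 0.2708]
P' = Q + AᵀP(A−BK) = [22.0648 2.1389; 2.1389 2.5208]
tr(P') = 24.5856


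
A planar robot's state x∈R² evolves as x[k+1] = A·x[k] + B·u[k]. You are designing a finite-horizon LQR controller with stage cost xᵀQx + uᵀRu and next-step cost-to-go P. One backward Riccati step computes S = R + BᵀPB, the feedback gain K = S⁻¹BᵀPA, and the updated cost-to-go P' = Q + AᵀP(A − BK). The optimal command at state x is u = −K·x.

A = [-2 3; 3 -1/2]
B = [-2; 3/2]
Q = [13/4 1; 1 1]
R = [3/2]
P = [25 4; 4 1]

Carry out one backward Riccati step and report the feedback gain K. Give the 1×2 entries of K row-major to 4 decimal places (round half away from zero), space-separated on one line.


BᵀP = [-44.0000 -6.5000]
S = R + BᵀPB = [3/2] + [78.2500] = [79.7500]
BᵀPA = [68.5000 -128.7500]
K = S⁻¹·BᵀPA = [0.8589 -1.6144]
A−BK = [-0.2821 -0.2288; 1.7116 1.9216]
AᵀP(A−BK) = [2.1630 -0.9122; -0.9122 5.3934]
P' = Q + AᵀP(A−BK) = [5.4130 0.0878; 0.0878 6.3934]
tr(P') = 11.8064

0.8589 -1.6144


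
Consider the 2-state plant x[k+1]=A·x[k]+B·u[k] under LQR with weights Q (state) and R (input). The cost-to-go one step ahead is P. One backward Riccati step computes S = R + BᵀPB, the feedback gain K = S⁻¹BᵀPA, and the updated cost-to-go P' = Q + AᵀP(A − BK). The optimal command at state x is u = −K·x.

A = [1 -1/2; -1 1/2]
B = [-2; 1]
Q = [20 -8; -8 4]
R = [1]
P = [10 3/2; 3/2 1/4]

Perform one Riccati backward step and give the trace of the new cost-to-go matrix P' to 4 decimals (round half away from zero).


24.2660

BᵀP = [-18.5000 -2.7500]
S = R + BᵀPB = [1] + [34.2500] = [35.2500]
BᵀPA = [-15.7500 7.8750]
K = S⁻¹·BᵀPA = [-0.4468 0.2234]
A−BK = [0.1064 -0.0532; -0.5532 0.2766]
AᵀP(A−BK) = [0.2128 -0.1064; -0.1064 0.0532]
P' = Q + AᵀP(A−BK) = [20.2128 -8.1064; -8.1064 4.0532]
tr(P') = 24.2660


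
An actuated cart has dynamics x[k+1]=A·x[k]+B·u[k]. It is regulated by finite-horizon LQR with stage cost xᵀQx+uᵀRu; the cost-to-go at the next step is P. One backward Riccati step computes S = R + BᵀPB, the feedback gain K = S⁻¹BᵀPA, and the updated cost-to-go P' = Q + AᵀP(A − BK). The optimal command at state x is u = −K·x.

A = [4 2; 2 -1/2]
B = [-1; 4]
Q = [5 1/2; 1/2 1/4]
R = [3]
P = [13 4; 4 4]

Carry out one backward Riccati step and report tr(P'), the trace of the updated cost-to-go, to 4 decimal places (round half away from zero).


311.2500

BᵀP = [3.0000 12.0000]
S = R + BᵀPB = [3] + [45.0000] = [48.0000]
BᵀPA = [36.0000 0.0000]
K = S⁻¹·BᵀPA = [0.7500 0.0000]
A−BK = [4.7500 2.0000; -1.0000 -0.5000]
AᵀP(A−BK) = [261.0000 108.0000; 108.0000 45.0000]
P' = Q + AᵀP(A−BK) = [266.0000 108.5000; 108.5000 45.2500]
tr(P') = 311.2500


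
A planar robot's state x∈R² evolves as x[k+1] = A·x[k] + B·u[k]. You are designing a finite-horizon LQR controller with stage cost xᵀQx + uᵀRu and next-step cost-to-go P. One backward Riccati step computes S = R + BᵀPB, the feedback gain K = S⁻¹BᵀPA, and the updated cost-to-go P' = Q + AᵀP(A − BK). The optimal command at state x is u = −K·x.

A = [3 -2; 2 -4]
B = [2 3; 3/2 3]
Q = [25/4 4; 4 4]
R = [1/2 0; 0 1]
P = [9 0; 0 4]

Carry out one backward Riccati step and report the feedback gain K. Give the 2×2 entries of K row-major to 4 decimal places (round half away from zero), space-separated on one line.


1.2324 1.4270 0.1378 -1.7351

BᵀP = [18.0000 6.0000; 27.0000 12.0000]
S = R + BᵀPB = [1/2 0; 0 1] + [45.0000 72.0000; 72.0000 117.0000] = [45.5000 72.0000; 72.0000 118.0000]
BᵀPA = [66.0000 -60.0000; 105.0000 -102.0000]
K = S⁻¹·BᵀPA = [1.2324 1.4270; 0.1378 -1.7351]
A−BK = [0.1216 0.3514; -0.2622 -0.9351]
AᵀP(A−BK) = [1.1865 2.0054; 2.0054 8.6378]
P' = Q + AᵀP(A−BK) = [7.4365 6.0054; 6.0054 12.6378]
tr(P') = 20.0743


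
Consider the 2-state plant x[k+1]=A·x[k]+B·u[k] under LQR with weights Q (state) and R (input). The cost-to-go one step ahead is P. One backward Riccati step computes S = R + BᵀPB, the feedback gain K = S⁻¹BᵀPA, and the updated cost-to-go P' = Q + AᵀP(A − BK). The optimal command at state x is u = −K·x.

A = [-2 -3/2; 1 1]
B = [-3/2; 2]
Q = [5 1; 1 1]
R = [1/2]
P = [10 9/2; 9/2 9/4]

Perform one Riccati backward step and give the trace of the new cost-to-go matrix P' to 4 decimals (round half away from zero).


13.3750

BᵀP = [-6.0000 -2.2500]
S = R + BᵀPB = [1/2] + [4.5000] = [5.0000]
BᵀPA = [9.7500 6.7500]
K = S⁻¹·BᵀPA = [1.9500 1.3500]
A−BK = [0.9250 0.5250; -2.9000 -1.7000]
AᵀP(A−BK) = [5.2375 3.3375; 3.3375 2.1375]
P' = Q + AᵀP(A−BK) = [10.2375 4.3375; 4.3375 3.1375]
tr(P') = 13.3750


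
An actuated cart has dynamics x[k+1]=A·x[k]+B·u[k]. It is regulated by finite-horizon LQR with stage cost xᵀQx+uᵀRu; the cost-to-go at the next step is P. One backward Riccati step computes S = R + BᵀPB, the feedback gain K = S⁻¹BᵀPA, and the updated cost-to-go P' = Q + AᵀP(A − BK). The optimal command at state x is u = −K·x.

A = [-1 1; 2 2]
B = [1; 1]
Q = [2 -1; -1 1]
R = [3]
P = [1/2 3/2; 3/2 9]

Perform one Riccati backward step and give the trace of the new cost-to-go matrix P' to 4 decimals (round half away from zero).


18.5806

BᵀP = [2.0000 10.5000]
S = R + BᵀPB = [3] + [12.5000] = [15.5000]
BᵀPA = [19.0000 23.0000]
K = S⁻¹·BᵀPA = [1.2258 1.4839]
A−BK = [-2.2258 -0.4839; 0.7742 0.5161]
AᵀP(A−BK) = [7.2097 7.3065; 7.3065 8.3710]
P' = Q + AᵀP(A−BK) = [9.2097 6.3065; 6.3065 9.3710]
tr(P') = 18.5806


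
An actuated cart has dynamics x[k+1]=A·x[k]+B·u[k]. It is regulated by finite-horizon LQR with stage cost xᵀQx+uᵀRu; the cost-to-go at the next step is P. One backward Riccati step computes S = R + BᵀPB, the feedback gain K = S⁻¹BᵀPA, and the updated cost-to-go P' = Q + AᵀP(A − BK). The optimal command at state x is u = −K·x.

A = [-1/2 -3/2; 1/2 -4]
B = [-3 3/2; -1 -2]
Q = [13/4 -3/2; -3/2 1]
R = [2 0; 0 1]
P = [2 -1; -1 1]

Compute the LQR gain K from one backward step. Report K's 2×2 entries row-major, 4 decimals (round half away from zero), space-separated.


0.0536 0.6683 -0.2344 0.9152

BᵀP = [-5.0000 2.0000; 5.0000 -3.5000]
S = R + BᵀPB = [2 0; 0 1] + [13.0000 -11.5000; -11.5000 14.5000] = [15.0000 -11.5000; -11.5000 15.5000]
BᵀPA = [3.5000 -0.5000; -4.2500 6.5000]
K = S⁻¹·BᵀPA = [0.0536 0.6683; -0.2344 0.9152]
A−BK = [0.0125 -0.8678; 0.0848 -1.5012]
AᵀP(A−BK) = [0.0661 -0.1995; -0.1995 2.8853]
P' = Q + AᵀP(A−BK) = [3.3161 -1.6995; -1.6995 3.8853]
tr(P') = 7.2014


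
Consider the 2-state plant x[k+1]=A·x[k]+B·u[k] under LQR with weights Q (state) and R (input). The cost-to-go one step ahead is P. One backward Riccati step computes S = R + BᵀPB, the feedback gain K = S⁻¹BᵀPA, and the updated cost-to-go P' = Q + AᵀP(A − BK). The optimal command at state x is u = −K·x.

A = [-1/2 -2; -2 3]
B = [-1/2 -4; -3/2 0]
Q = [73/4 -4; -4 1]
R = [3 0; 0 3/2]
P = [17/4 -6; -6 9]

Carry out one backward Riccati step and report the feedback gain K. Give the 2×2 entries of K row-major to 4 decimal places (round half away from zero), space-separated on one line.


BᵀP = [6.8750 -10.5000; -17.0000 24.0000]
S = R + BᵀPB = [3 0; 0 3/2] + [12.3125 -27.5000; -27.5000 68.0000] = [15.3125 -27.5000; -27.5000 69.5000]
BᵀPA = [17.5625 -45.2500; -39.5000 106.0000]
K = S⁻¹·BᵀPA = [0.4362 -0.7464; -0.3957 1.2298]
A−BK = [-1.8648 2.5461; -1.3457 1.8804]
AᵀP(A−BK) = [1.7696 -3.0626; -3.0626 5.8621]
P' = Q + AᵀP(A−BK) = [20.0196 -7.0626; -7.0626 6.8621]
tr(P') = 26.8817

0.4362 -0.7464 -0.3957 1.2298


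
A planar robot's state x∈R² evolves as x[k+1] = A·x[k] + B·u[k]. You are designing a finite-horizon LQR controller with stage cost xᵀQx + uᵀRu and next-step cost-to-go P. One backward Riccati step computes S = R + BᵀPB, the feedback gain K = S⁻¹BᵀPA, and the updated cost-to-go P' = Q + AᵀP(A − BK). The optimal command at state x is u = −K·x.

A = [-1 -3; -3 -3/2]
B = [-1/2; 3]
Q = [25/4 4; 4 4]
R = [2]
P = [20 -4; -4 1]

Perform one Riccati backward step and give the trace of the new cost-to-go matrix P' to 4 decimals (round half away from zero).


37.5268

BᵀP = [-22.0000 5.0000]
S = R + BᵀPB = [2] + [26.0000] = [28.0000]
BᵀPA = [7.0000 58.5000]
K = S⁻¹·BᵀPA = [0.2500 2.0893]
A−BK = [-0.8750 -1.9554; -3.7500 -7.7679]
AᵀP(A−BK) = [3.2500 7.8750; 7.8750 24.0268]
P' = Q + AᵀP(A−BK) = [9.5000 11.8750; 11.8750 28.0268]
tr(P') = 37.5268


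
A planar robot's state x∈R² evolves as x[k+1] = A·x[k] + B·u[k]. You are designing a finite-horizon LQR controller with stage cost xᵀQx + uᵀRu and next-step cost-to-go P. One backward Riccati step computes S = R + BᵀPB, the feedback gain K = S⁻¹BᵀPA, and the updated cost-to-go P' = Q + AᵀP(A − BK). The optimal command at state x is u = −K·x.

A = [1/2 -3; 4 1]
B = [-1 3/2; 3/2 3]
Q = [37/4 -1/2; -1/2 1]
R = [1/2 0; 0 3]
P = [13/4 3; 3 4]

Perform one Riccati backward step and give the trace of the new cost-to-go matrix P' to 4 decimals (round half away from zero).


15.4642

BᵀP = [1.2500 3.0000; 13.8750 16.5000]
S = R + BᵀPB = [1/2 0; 0 3] + [3.2500 10.8750; 10.8750 70.3125] = [3.7500 10.8750; 10.8750 73.3125]
BᵀPA = [12.6250 -0.7500; 72.9375 -25.1250]
K = S⁻¹·BᵀPA = [0.8450 1.3932; 0.8695 -0.5494]
A−BK = [0.0407 -0.7828; 0.1239 0.5583]
AᵀP(A−BK) = [2.7223 -0.8941; -0.8941 2.4919]
P' = Q + AᵀP(A−BK) = [11.9723 -1.3941; -1.3941 3.4919]
tr(P') = 15.4642


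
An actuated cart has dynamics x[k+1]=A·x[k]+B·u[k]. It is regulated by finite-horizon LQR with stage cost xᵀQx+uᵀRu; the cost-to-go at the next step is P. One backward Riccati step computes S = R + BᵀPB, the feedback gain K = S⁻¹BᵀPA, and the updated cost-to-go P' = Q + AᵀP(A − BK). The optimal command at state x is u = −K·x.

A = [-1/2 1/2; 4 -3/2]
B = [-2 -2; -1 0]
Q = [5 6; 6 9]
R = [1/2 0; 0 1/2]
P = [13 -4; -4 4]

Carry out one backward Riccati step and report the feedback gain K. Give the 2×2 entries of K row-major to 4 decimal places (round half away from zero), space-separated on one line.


-2.9566 1.0907 3.3351 -1.3903

BᵀP = [-22.0000 4.0000; -26.0000 8.0000]
S = R + BᵀPB = [1/2 0; 0 1/2] + [40.0000 44.0000; 44.0000 52.0000] = [40.5000 44.0000; 44.0000 52.5000]
BᵀPA = [27.0000 -17.0000; 45.0000 -25.0000]
K = S⁻¹·BᵀPA = [-2.9566 1.0907; 3.3351 -1.3903]
A−BK = [0.2569 -0.0992; 1.0434 -0.4093]
AᵀP(A−BK) = [13.0003 -5.1357; -5.1357 2.0345]
P' = Q + AᵀP(A−BK) = [18.0003 0.8643; 0.8643 11.0345]
tr(P') = 29.0348


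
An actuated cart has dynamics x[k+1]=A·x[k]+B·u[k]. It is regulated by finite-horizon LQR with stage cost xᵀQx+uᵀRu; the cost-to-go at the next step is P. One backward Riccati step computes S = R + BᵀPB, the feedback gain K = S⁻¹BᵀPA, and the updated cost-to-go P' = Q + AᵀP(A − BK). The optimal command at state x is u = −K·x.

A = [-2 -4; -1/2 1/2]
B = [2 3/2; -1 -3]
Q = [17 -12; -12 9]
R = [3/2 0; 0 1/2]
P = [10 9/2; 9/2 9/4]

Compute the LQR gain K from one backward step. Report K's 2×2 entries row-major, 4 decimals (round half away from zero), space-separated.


BᵀP = [15.5000 6.7500; 1.5000 0.0000]
S = R + BᵀPB = [3/2 0; 0 1/2] + [24.2500 3.0000; 3.0000 2.2500] = [25.7500 3.0000; 3.0000 2.7500]
BᵀPA = [-34.3750 -58.6250; -3.0000 -6.0000]
K = S⁻¹·BᵀPA = [-1.3837 -2.3170; 0.4186 0.3458]
A−BK = [0.1395 0.1153; -0.6279 -0.7796]
AᵀP(A−BK) = [3.2529 5.3285; 5.3285 8.8040]
P' = Q + AᵀP(A−BK) = [20.2529 -6.6715; -6.6715 17.8040]
tr(P') = 38.0569

-1.3837 -2.3170 0.4186 0.3458


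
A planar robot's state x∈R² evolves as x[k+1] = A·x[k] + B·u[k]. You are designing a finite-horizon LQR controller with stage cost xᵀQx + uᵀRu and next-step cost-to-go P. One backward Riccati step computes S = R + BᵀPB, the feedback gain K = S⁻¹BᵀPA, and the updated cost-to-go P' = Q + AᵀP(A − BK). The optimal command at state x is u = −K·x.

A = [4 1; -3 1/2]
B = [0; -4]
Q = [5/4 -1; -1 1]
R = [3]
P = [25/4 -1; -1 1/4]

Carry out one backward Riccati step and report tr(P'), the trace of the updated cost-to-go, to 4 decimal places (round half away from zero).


80.4911

BᵀP = [4.0000 -1.0000]
S = R + BᵀPB = [3] + [4.0000] = [7.0000]
BᵀPA = [19.0000 3.5000]
K = S⁻¹·BᵀPA = [2.7143 0.5000]
A−BK = [4.0000 1.0000; 7.8571 2.5000]
AᵀP(A−BK) = [74.6786 16.1250; 16.1250 3.5625]
P' = Q + AᵀP(A−BK) = [75.9286 15.1250; 15.1250 4.5625]
tr(P') = 80.4911


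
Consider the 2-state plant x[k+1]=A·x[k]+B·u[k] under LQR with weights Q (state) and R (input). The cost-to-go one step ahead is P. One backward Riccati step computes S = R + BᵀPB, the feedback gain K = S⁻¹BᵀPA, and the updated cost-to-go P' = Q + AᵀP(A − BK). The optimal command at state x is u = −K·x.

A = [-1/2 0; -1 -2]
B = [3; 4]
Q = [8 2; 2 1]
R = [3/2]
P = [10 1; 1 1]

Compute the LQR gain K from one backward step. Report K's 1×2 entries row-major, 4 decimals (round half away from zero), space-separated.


-0.1825 -0.1065

BᵀP = [34.0000 7.0000]
S = R + BᵀPB = [3/2] + [130.0000] = [131.5000]
BᵀPA = [-24.0000 -14.0000]
K = S⁻¹·BᵀPA = [-0.1825 -0.1065]
A−BK = [0.0475 0.3194; -0.2700 -1.5741]
AᵀP(A−BK) = [0.1198 0.4449; 0.4449 2.5095]
P' = Q + AᵀP(A−BK) = [8.1198 2.4449; 2.4449 3.5095]
tr(P') = 11.6293


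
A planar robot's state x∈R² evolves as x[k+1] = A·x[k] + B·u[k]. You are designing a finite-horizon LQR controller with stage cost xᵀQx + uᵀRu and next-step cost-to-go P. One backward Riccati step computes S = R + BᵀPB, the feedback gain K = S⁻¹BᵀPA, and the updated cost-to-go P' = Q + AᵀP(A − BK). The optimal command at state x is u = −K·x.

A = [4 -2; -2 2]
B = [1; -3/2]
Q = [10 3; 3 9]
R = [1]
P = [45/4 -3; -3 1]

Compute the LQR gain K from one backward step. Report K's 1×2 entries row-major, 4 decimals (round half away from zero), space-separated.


3.0638 -1.7234

BᵀP = [15.7500 -4.5000]
S = R + BᵀPB = [1] + [22.5000] = [23.5000]
BᵀPA = [72.0000 -40.5000]
K = S⁻¹·BᵀPA = [3.0638 -1.7234]
A−BK = [0.9362 -0.2766; 2.5957 -0.5851]
AᵀP(A−BK) = [11.4043 -5.9149; -5.9149 3.2021]
P' = Q + AᵀP(A−BK) = [21.4043 -2.9149; -2.9149 12.2021]
tr(P') = 33.6064
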